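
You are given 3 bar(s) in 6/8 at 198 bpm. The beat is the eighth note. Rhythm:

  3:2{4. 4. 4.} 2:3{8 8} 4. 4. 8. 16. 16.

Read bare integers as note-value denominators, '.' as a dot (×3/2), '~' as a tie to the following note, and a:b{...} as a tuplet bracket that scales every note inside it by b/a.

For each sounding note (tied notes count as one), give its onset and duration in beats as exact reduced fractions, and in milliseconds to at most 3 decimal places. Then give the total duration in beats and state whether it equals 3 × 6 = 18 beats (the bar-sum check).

1) 0.0ms=0b +606.061ms=2b
2) 606.061ms=2b +606.061ms=2b
3) 1212.121ms=4b +606.061ms=2b
4) 1818.182ms=6b +454.545ms=3/2b
5) 2272.727ms=15/2b +454.545ms=3/2b
6) 2727.273ms=9b +909.091ms=3b
7) 3636.364ms=12b +909.091ms=3b
8) 4545.455ms=15b +454.545ms=3/2b
9) 5000.0ms=33/2b +227.273ms=3/4b
10) 5227.273ms=69/4b +227.273ms=3/4b
Σ=18b of 18 (198bpm 6/8) — PASS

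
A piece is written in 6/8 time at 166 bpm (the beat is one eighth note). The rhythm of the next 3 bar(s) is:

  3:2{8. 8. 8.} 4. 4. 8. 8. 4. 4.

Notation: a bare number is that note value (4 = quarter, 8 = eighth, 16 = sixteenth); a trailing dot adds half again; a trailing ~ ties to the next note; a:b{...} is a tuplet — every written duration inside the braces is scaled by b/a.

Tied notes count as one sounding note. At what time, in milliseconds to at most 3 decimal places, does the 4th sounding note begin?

1. 0.0ms @ 0 + 361.446ms (1)
2. 361.446ms @ 1 + 361.446ms (1)
3. 722.892ms @ 2 + 361.446ms (1)
4. 1084.337ms @ 3 + 1084.337ms (3)
5. 2168.675ms @ 6 + 1084.337ms (3)
6. 3253.012ms @ 9 + 542.169ms (3/2)
7. 3795.181ms @ 21/2 + 542.169ms (3/2)
8. 4337.349ms @ 12 + 1084.337ms (3)
9. 5421.687ms @ 15 + 1084.337ms (3)

note 4 onset = 3b = 1084.337ms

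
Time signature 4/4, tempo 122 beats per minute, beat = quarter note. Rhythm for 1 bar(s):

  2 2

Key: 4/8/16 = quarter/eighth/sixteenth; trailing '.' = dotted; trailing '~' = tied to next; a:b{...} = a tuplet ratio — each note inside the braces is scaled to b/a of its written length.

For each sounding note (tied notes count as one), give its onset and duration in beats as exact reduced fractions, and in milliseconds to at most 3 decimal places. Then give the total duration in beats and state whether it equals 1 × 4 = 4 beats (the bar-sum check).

1) 0.0ms=0b +983.607ms=2b
2) 983.607ms=2b +983.607ms=2b
Σ=4b of 4 (122bpm 4/4) — PASS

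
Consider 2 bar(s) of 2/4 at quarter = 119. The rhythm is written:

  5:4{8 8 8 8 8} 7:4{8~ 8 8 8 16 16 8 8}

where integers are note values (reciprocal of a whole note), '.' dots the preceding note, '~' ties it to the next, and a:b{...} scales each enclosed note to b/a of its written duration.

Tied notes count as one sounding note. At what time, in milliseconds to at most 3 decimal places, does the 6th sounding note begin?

1. 0.0ms @ 0 + 201.681ms (2/5)
2. 201.681ms @ 2/5 + 201.681ms (2/5)
3. 403.361ms @ 4/5 + 201.681ms (2/5)
4. 605.042ms @ 6/5 + 201.681ms (2/5)
5. 806.723ms @ 8/5 + 201.681ms (2/5)
6. 1008.403ms @ 2 + 288.115ms (4/7)
7. 1296.519ms @ 18/7 + 144.058ms (2/7)
8. 1440.576ms @ 20/7 + 144.058ms (2/7)
9. 1584.634ms @ 22/7 + 72.029ms (1/7)
10. 1656.663ms @ 23/7 + 72.029ms (1/7)
11. 1728.691ms @ 24/7 + 144.058ms (2/7)
12. 1872.749ms @ 26/7 + 144.058ms (2/7)

note 6 onset = 2b = 1008.403ms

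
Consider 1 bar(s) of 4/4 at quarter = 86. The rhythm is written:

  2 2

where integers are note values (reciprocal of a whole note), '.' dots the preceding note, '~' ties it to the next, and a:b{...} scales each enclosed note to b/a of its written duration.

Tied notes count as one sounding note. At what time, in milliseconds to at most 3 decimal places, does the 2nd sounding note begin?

note 2 onset = 2b = 1395.349ms

1. 0.0ms @ 0 + 1395.349ms (2)
2. 1395.349ms @ 2 + 1395.349ms (2)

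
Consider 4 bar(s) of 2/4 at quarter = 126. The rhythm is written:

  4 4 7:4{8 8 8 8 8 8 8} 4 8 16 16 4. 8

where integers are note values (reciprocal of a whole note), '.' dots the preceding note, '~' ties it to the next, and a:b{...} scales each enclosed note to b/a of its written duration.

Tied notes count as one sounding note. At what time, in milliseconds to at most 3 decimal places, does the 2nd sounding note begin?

1. 0.0ms @ 0 + 476.19ms (1)
2. 476.19ms @ 1 + 476.19ms (1)
3. 952.381ms @ 2 + 136.054ms (2/7)
4. 1088.435ms @ 16/7 + 136.054ms (2/7)
5. 1224.49ms @ 18/7 + 136.054ms (2/7)
6. 1360.544ms @ 20/7 + 136.054ms (2/7)
7. 1496.599ms @ 22/7 + 136.054ms (2/7)
8. 1632.653ms @ 24/7 + 136.054ms (2/7)
9. 1768.707ms @ 26/7 + 136.054ms (2/7)
10. 1904.762ms @ 4 + 476.19ms (1)
11. 2380.952ms @ 5 + 238.095ms (1/2)
12. 2619.048ms @ 11/2 + 119.048ms (1/4)
13. 2738.095ms @ 23/4 + 119.048ms (1/4)
14. 2857.143ms @ 6 + 714.286ms (3/2)
15. 3571.429ms @ 15/2 + 238.095ms (1/2)

note 2 onset = 1b = 476.19ms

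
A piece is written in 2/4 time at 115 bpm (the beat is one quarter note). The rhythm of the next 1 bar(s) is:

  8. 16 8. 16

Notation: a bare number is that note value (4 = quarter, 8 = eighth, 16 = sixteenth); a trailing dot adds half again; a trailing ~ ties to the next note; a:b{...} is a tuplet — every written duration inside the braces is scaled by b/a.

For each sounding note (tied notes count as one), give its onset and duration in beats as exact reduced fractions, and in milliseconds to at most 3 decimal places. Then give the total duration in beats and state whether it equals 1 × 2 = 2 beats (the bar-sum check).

1) 0.0ms=0b +391.304ms=3/4b
2) 391.304ms=3/4b +130.435ms=1/4b
3) 521.739ms=1b +391.304ms=3/4b
4) 913.043ms=7/4b +130.435ms=1/4b
Σ=2b of 2 (115bpm 2/4) — PASS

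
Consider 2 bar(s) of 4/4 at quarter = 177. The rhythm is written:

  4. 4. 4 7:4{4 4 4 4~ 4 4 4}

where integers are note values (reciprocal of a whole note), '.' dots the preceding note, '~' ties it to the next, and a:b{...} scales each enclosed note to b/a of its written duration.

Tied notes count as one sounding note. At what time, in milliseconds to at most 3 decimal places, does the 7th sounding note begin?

1. 0.0ms @ 0 + 508.475ms (3/2)
2. 508.475ms @ 3/2 + 508.475ms (3/2)
3. 1016.949ms @ 3 + 338.983ms (1)
4. 1355.932ms @ 4 + 193.705ms (4/7)
5. 1549.637ms @ 32/7 + 193.705ms (4/7)
6. 1743.341ms @ 36/7 + 193.705ms (4/7)
7. 1937.046ms @ 40/7 + 387.409ms (8/7)
8. 2324.455ms @ 48/7 + 193.705ms (4/7)
9. 2518.16ms @ 52/7 + 193.705ms (4/7)

note 7 onset = 40/7b = 1937.046ms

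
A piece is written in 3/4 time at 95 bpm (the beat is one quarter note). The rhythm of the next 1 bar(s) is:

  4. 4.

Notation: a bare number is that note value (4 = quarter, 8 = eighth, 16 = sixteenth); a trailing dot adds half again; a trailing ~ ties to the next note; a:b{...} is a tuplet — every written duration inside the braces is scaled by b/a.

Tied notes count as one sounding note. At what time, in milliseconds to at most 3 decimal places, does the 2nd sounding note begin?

note 2 onset = 3/2b = 947.368ms

1. 0.0ms @ 0 + 947.368ms (3/2)
2. 947.368ms @ 3/2 + 947.368ms (3/2)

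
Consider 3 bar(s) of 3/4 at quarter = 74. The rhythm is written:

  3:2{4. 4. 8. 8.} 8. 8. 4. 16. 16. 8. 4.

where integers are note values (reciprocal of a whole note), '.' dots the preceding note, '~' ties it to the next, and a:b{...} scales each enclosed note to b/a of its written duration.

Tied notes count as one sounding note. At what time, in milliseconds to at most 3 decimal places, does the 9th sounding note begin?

1. 0.0ms @ 0 + 810.811ms (1)
2. 810.811ms @ 1 + 810.811ms (1)
3. 1621.622ms @ 2 + 405.405ms (1/2)
4. 2027.027ms @ 5/2 + 405.405ms (1/2)
5. 2432.432ms @ 3 + 608.108ms (3/4)
6. 3040.541ms @ 15/4 + 608.108ms (3/4)
7. 3648.649ms @ 9/2 + 1216.216ms (3/2)
8. 4864.865ms @ 6 + 304.054ms (3/8)
9. 5168.919ms @ 51/8 + 304.054ms (3/8)
10. 5472.973ms @ 27/4 + 608.108ms (3/4)
11. 6081.081ms @ 15/2 + 1216.216ms (3/2)

note 9 onset = 51/8b = 5168.919ms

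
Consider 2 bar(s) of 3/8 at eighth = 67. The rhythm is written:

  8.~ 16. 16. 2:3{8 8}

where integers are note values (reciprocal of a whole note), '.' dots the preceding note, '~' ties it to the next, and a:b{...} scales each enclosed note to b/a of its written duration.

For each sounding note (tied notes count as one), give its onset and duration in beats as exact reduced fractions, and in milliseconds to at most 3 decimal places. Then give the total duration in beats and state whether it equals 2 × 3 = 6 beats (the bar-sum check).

1) 0.0ms=0b +2014.925ms=9/4b
2) 2014.925ms=9/4b +671.642ms=3/4b
3) 2686.567ms=3b +1343.284ms=3/2b
4) 4029.851ms=9/2b +1343.284ms=3/2b
Σ=6b of 6 (67bpm 3/8) — PASS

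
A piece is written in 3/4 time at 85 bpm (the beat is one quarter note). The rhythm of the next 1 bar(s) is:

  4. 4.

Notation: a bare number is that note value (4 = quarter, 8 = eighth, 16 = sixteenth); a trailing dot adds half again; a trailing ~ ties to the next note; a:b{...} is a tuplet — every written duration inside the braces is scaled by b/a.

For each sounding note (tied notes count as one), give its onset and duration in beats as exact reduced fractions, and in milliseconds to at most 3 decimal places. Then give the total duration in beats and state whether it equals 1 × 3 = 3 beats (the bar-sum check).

1) 0.0ms=0b +1058.824ms=3/2b
2) 1058.824ms=3/2b +1058.824ms=3/2b
Σ=3b of 3 (85bpm 3/4) — PASS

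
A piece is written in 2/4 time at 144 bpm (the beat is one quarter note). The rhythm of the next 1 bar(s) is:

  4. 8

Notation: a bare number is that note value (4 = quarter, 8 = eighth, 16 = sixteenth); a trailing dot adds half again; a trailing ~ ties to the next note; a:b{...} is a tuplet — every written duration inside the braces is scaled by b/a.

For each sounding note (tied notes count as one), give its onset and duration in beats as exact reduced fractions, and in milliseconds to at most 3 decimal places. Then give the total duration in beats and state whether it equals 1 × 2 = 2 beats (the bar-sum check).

1) 0.0ms=0b +625.0ms=3/2b
2) 625.0ms=3/2b +208.333ms=1/2b
Σ=2b of 2 (144bpm 2/4) — PASS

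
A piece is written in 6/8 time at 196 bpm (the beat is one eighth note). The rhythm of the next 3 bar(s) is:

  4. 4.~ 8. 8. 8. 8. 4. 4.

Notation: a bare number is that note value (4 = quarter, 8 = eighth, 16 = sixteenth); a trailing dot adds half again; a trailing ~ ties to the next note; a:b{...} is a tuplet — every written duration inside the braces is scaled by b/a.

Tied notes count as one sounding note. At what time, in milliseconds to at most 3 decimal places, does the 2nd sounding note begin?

1. 0.0ms @ 0 + 918.367ms (3)
2. 918.367ms @ 3 + 1377.551ms (9/2)
3. 2295.918ms @ 15/2 + 459.184ms (3/2)
4. 2755.102ms @ 9 + 459.184ms (3/2)
5. 3214.286ms @ 21/2 + 459.184ms (3/2)
6. 3673.469ms @ 12 + 918.367ms (3)
7. 4591.837ms @ 15 + 918.367ms (3)

note 2 onset = 3b = 918.367ms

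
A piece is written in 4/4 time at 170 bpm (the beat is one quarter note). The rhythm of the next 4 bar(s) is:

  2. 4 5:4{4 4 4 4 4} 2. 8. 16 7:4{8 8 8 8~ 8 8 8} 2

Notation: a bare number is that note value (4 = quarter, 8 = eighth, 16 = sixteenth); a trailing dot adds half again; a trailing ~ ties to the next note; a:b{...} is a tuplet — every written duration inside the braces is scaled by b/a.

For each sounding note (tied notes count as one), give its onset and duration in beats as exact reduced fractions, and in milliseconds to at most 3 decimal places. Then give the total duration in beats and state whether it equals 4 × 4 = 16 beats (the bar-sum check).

1) 0.0ms=0b +1058.824ms=3b
2) 1058.824ms=3b +352.941ms=1b
3) 1411.765ms=4b +282.353ms=4/5b
4) 1694.118ms=24/5b +282.353ms=4/5b
5) 1976.471ms=28/5b +282.353ms=4/5b
6) 2258.824ms=32/5b +282.353ms=4/5b
7) 2541.176ms=36/5b +282.353ms=4/5b
8) 2823.529ms=8b +1058.824ms=3b
9) 3882.353ms=11b +264.706ms=3/4b
10) 4147.059ms=47/4b +88.235ms=1/4b
11) 4235.294ms=12b +100.84ms=2/7b
12) 4336.134ms=86/7b +100.84ms=2/7b
13) 4436.975ms=88/7b +100.84ms=2/7b
14) 4537.815ms=90/7b +201.681ms=4/7b
15) 4739.496ms=94/7b +100.84ms=2/7b
16) 4840.336ms=96/7b +100.84ms=2/7b
17) 4941.176ms=14b +705.882ms=2b
Σ=16b of 16 (170bpm 4/4) — PASS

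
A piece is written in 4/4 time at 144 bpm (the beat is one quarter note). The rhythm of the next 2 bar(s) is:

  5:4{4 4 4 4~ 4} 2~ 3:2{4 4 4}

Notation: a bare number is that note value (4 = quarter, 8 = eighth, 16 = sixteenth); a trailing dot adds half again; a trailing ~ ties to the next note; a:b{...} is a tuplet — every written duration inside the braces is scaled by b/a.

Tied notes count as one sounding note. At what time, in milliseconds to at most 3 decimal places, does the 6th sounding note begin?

1. 0.0ms @ 0 + 333.333ms (4/5)
2. 333.333ms @ 4/5 + 333.333ms (4/5)
3. 666.667ms @ 8/5 + 333.333ms (4/5)
4. 1000.0ms @ 12/5 + 666.667ms (8/5)
5. 1666.667ms @ 4 + 1111.111ms (8/3)
6. 2777.778ms @ 20/3 + 277.778ms (2/3)
7. 3055.556ms @ 22/3 + 277.778ms (2/3)

note 6 onset = 20/3b = 2777.778ms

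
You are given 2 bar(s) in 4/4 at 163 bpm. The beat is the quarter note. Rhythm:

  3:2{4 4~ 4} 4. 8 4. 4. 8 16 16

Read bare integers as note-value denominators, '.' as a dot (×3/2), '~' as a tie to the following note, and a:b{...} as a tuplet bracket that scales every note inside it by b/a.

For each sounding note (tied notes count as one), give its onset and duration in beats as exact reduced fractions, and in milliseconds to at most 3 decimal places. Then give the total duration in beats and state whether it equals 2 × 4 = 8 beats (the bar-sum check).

1) 0.0ms=0b +245.399ms=2/3b
2) 245.399ms=2/3b +490.798ms=4/3b
3) 736.196ms=2b +552.147ms=3/2b
4) 1288.344ms=7/2b +184.049ms=1/2b
5) 1472.393ms=4b +552.147ms=3/2b
6) 2024.54ms=11/2b +552.147ms=3/2b
7) 2576.687ms=7b +184.049ms=1/2b
8) 2760.736ms=15/2b +92.025ms=1/4b
9) 2852.761ms=31/4b +92.025ms=1/4b
Σ=8b of 8 (163bpm 4/4) — PASS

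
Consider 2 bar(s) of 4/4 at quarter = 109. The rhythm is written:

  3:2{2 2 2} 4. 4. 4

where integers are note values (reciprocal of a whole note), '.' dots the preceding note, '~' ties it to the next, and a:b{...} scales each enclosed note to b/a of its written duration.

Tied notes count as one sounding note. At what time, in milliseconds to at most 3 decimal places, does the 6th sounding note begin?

1. 0.0ms @ 0 + 733.945ms (4/3)
2. 733.945ms @ 4/3 + 733.945ms (4/3)
3. 1467.89ms @ 8/3 + 733.945ms (4/3)
4. 2201.835ms @ 4 + 825.688ms (3/2)
5. 3027.523ms @ 11/2 + 825.688ms (3/2)
6. 3853.211ms @ 7 + 550.459ms (1)

note 6 onset = 7b = 3853.211ms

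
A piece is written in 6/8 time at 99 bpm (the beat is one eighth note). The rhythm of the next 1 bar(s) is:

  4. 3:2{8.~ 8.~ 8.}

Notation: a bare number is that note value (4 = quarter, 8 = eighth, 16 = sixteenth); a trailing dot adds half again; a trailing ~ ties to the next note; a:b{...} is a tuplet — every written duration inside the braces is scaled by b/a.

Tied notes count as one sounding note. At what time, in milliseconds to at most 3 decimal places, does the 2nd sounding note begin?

note 2 onset = 3b = 1818.182ms

1. 0.0ms @ 0 + 1818.182ms (3)
2. 1818.182ms @ 3 + 1818.182ms (3)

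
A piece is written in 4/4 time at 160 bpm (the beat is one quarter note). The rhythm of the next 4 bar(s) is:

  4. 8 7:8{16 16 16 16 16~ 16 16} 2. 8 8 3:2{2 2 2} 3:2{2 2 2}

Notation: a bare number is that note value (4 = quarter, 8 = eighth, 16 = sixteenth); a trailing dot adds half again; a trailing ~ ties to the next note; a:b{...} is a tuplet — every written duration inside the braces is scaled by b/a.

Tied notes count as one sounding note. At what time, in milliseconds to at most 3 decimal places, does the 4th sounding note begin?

1. 0.0ms @ 0 + 562.5ms (3/2)
2. 562.5ms @ 3/2 + 187.5ms (1/2)
3. 750.0ms @ 2 + 107.143ms (2/7)
4. 857.143ms @ 16/7 + 107.143ms (2/7)
5. 964.286ms @ 18/7 + 107.143ms (2/7)
6. 1071.429ms @ 20/7 + 107.143ms (2/7)
7. 1178.571ms @ 22/7 + 214.286ms (4/7)
8. 1392.857ms @ 26/7 + 107.143ms (2/7)
9. 1500.0ms @ 4 + 1125.0ms (3)
10. 2625.0ms @ 7 + 187.5ms (1/2)
11. 2812.5ms @ 15/2 + 187.5ms (1/2)
12. 3000.0ms @ 8 + 500.0ms (4/3)
13. 3500.0ms @ 28/3 + 500.0ms (4/3)
14. 4000.0ms @ 32/3 + 500.0ms (4/3)
15. 4500.0ms @ 12 + 500.0ms (4/3)
16. 5000.0ms @ 40/3 + 500.0ms (4/3)
17. 5500.0ms @ 44/3 + 500.0ms (4/3)

note 4 onset = 16/7b = 857.143ms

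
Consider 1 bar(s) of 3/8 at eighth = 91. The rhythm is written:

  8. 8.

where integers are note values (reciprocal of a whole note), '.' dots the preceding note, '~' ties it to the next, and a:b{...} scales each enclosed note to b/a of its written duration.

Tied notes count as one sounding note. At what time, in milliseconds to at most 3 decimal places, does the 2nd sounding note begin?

note 2 onset = 3/2b = 989.011ms

1. 0.0ms @ 0 + 989.011ms (3/2)
2. 989.011ms @ 3/2 + 989.011ms (3/2)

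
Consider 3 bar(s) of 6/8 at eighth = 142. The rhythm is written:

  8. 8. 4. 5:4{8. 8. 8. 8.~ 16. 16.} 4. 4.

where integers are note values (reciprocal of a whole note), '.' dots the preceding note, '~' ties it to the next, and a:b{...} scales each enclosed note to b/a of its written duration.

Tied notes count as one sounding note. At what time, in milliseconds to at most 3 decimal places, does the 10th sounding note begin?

note 10 onset = 15b = 6338.028ms

1. 0.0ms @ 0 + 633.803ms (3/2)
2. 633.803ms @ 3/2 + 633.803ms (3/2)
3. 1267.606ms @ 3 + 1267.606ms (3)
4. 2535.211ms @ 6 + 507.042ms (6/5)
5. 3042.254ms @ 36/5 + 507.042ms (6/5)
6. 3549.296ms @ 42/5 + 507.042ms (6/5)
7. 4056.338ms @ 48/5 + 760.563ms (9/5)
8. 4816.901ms @ 57/5 + 253.521ms (3/5)
9. 5070.423ms @ 12 + 1267.606ms (3)
10. 6338.028ms @ 15 + 1267.606ms (3)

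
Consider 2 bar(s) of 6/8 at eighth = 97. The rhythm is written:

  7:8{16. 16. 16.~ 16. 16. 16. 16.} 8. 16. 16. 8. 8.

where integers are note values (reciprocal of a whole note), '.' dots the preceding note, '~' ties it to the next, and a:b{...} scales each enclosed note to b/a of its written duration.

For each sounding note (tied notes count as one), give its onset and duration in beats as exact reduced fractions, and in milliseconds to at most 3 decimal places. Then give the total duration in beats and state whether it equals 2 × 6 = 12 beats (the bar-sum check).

1) 0.0ms=0b +530.191ms=6/7b
2) 530.191ms=6/7b +530.191ms=6/7b
3) 1060.383ms=12/7b +1060.383ms=12/7b
4) 2120.766ms=24/7b +530.191ms=6/7b
5) 2650.957ms=30/7b +530.191ms=6/7b
6) 3181.149ms=36/7b +530.191ms=6/7b
7) 3711.34ms=6b +927.835ms=3/2b
8) 4639.175ms=15/2b +463.918ms=3/4b
9) 5103.093ms=33/4b +463.918ms=3/4b
10) 5567.01ms=9b +927.835ms=3/2b
11) 6494.845ms=21/2b +927.835ms=3/2b
Σ=12b of 12 (97bpm 6/8) — PASS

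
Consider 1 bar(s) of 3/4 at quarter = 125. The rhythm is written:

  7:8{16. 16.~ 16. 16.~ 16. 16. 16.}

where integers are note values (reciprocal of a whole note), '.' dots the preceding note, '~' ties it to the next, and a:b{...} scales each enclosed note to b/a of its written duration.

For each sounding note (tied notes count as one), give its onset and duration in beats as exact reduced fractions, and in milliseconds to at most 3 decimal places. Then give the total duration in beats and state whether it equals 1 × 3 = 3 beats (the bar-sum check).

1) 0.0ms=0b +205.714ms=3/7b
2) 205.714ms=3/7b +411.429ms=6/7b
3) 617.143ms=9/7b +411.429ms=6/7b
4) 1028.571ms=15/7b +205.714ms=3/7b
5) 1234.286ms=18/7b +205.714ms=3/7b
Σ=3b of 3 (125bpm 3/4) — PASS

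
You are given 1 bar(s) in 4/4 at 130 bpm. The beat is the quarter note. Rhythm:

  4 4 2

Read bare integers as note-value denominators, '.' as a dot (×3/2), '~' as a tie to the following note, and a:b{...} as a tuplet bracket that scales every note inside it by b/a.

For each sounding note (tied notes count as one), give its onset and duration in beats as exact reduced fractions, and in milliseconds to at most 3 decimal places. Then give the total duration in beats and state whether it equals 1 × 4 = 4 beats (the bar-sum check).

1) 0.0ms=0b +461.538ms=1b
2) 461.538ms=1b +461.538ms=1b
3) 923.077ms=2b +923.077ms=2b
Σ=4b of 4 (130bpm 4/4) — PASS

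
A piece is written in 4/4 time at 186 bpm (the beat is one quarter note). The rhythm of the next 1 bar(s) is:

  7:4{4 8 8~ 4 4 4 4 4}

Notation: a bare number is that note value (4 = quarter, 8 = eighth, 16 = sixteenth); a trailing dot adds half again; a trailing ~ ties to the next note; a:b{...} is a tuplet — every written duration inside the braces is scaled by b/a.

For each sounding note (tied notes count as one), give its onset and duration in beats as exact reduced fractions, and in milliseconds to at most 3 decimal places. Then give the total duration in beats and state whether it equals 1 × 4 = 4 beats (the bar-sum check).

1) 0.0ms=0b +184.332ms=4/7b
2) 184.332ms=4/7b +92.166ms=2/7b
3) 276.498ms=6/7b +276.498ms=6/7b
4) 552.995ms=12/7b +184.332ms=4/7b
5) 737.327ms=16/7b +184.332ms=4/7b
6) 921.659ms=20/7b +184.332ms=4/7b
7) 1105.991ms=24/7b +184.332ms=4/7b
Σ=4b of 4 (186bpm 4/4) — PASS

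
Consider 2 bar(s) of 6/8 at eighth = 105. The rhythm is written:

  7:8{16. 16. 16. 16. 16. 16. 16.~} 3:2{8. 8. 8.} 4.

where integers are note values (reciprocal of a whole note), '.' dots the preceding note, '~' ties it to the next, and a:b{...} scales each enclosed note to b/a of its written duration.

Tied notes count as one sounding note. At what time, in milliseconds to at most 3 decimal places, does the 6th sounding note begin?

note 6 onset = 30/7b = 2448.98ms

1. 0.0ms @ 0 + 489.796ms (6/7)
2. 489.796ms @ 6/7 + 489.796ms (6/7)
3. 979.592ms @ 12/7 + 489.796ms (6/7)
4. 1469.388ms @ 18/7 + 489.796ms (6/7)
5. 1959.184ms @ 24/7 + 489.796ms (6/7)
6. 2448.98ms @ 30/7 + 489.796ms (6/7)
7. 2938.776ms @ 36/7 + 1061.224ms (13/7)
8. 4000.0ms @ 7 + 571.429ms (1)
9. 4571.429ms @ 8 + 571.429ms (1)
10. 5142.857ms @ 9 + 1714.286ms (3)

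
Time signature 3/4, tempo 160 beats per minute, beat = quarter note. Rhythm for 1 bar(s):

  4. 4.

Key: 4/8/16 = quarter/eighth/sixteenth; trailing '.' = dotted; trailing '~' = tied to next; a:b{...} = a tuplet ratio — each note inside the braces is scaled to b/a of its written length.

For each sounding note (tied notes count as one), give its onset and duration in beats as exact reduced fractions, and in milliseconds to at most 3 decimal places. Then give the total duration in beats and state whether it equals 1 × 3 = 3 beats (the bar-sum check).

1) 0.0ms=0b +562.5ms=3/2b
2) 562.5ms=3/2b +562.5ms=3/2b
Σ=3b of 3 (160bpm 3/4) — PASS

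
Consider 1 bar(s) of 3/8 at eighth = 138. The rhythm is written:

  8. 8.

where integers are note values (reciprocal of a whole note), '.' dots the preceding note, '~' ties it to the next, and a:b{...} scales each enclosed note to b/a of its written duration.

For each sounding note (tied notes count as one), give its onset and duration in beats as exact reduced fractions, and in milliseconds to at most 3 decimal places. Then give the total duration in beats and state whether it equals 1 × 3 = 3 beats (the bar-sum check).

1) 0.0ms=0b +652.174ms=3/2b
2) 652.174ms=3/2b +652.174ms=3/2b
Σ=3b of 3 (138bpm 3/8) — PASS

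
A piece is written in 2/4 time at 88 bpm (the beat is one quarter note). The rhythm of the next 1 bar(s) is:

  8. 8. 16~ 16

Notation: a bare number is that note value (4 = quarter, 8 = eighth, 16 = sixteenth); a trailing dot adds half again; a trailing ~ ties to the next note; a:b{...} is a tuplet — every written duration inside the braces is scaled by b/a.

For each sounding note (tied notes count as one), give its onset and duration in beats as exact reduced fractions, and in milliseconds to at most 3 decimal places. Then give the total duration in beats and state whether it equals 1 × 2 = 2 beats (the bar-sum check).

1) 0.0ms=0b +511.364ms=3/4b
2) 511.364ms=3/4b +511.364ms=3/4b
3) 1022.727ms=3/2b +340.909ms=1/2b
Σ=2b of 2 (88bpm 2/4) — PASS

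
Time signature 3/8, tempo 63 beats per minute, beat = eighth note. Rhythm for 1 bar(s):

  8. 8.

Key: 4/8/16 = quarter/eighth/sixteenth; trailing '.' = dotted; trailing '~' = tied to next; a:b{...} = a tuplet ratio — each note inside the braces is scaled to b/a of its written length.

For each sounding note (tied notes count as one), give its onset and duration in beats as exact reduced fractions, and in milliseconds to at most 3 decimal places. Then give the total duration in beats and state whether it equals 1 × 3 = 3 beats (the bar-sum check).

1) 0.0ms=0b +1428.571ms=3/2b
2) 1428.571ms=3/2b +1428.571ms=3/2b
Σ=3b of 3 (63bpm 3/8) — PASS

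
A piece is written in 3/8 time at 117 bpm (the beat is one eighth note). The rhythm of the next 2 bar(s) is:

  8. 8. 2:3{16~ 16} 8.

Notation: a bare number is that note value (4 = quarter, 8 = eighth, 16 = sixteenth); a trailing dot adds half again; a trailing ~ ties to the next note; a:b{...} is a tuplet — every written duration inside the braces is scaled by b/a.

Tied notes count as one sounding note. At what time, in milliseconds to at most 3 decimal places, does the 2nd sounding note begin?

1. 0.0ms @ 0 + 769.231ms (3/2)
2. 769.231ms @ 3/2 + 769.231ms (3/2)
3. 1538.462ms @ 3 + 769.231ms (3/2)
4. 2307.692ms @ 9/2 + 769.231ms (3/2)

note 2 onset = 3/2b = 769.231ms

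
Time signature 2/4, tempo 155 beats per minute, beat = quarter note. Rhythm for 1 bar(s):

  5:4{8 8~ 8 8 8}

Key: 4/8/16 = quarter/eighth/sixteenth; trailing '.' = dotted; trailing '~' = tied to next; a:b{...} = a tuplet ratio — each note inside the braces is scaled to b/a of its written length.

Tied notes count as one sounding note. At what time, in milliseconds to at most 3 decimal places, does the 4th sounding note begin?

note 4 onset = 8/5b = 619.355ms

1. 0.0ms @ 0 + 154.839ms (2/5)
2. 154.839ms @ 2/5 + 309.677ms (4/5)
3. 464.516ms @ 6/5 + 154.839ms (2/5)
4. 619.355ms @ 8/5 + 154.839ms (2/5)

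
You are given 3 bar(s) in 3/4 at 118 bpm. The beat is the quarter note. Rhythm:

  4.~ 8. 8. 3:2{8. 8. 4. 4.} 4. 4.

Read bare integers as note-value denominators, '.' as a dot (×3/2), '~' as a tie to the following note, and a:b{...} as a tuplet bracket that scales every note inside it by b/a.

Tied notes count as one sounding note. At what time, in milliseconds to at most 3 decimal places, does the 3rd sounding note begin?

note 3 onset = 3b = 1525.424ms

1. 0.0ms @ 0 + 1144.068ms (9/4)
2. 1144.068ms @ 9/4 + 381.356ms (3/4)
3. 1525.424ms @ 3 + 254.237ms (1/2)
4. 1779.661ms @ 7/2 + 254.237ms (1/2)
5. 2033.898ms @ 4 + 508.475ms (1)
6. 2542.373ms @ 5 + 508.475ms (1)
7. 3050.847ms @ 6 + 762.712ms (3/2)
8. 3813.559ms @ 15/2 + 762.712ms (3/2)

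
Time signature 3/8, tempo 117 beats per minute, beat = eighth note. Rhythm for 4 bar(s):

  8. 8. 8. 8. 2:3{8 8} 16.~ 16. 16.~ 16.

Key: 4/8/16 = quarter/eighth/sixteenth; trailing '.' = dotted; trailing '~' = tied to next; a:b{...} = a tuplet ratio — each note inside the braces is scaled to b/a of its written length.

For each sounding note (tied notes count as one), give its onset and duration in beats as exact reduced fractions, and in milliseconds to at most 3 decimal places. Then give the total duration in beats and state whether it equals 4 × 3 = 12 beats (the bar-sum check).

1) 0.0ms=0b +769.231ms=3/2b
2) 769.231ms=3/2b +769.231ms=3/2b
3) 1538.462ms=3b +769.231ms=3/2b
4) 2307.692ms=9/2b +769.231ms=3/2b
5) 3076.923ms=6b +769.231ms=3/2b
6) 3846.154ms=15/2b +769.231ms=3/2b
7) 4615.385ms=9b +769.231ms=3/2b
8) 5384.615ms=21/2b +769.231ms=3/2b
Σ=12b of 12 (117bpm 3/8) — PASS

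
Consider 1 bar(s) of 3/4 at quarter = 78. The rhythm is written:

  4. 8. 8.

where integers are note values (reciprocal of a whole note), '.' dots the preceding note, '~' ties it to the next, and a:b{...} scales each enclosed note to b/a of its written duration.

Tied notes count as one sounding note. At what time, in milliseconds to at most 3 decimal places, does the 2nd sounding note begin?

note 2 onset = 3/2b = 1153.846ms

1. 0.0ms @ 0 + 1153.846ms (3/2)
2. 1153.846ms @ 3/2 + 576.923ms (3/4)
3. 1730.769ms @ 9/4 + 576.923ms (3/4)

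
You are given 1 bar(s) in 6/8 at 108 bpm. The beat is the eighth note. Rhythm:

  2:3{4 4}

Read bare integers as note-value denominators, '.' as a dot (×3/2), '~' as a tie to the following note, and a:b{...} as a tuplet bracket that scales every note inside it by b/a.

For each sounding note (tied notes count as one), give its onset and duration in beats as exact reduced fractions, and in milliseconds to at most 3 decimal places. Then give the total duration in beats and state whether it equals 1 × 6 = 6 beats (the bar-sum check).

1) 0.0ms=0b +1666.667ms=3b
2) 1666.667ms=3b +1666.667ms=3b
Σ=6b of 6 (108bpm 6/8) — PASS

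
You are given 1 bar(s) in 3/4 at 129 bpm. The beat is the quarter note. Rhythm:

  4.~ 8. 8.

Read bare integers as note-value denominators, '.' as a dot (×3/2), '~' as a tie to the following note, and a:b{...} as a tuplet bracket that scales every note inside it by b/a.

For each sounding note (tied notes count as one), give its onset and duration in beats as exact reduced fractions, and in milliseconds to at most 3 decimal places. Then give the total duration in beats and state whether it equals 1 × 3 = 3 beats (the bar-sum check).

1) 0.0ms=0b +1046.512ms=9/4b
2) 1046.512ms=9/4b +348.837ms=3/4b
Σ=3b of 3 (129bpm 3/4) — PASS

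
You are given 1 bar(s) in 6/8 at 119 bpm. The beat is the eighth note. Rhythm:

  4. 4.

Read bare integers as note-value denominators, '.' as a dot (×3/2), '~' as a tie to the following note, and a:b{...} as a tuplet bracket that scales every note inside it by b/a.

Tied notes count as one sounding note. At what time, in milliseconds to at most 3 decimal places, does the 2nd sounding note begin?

1. 0.0ms @ 0 + 1512.605ms (3)
2. 1512.605ms @ 3 + 1512.605ms (3)

note 2 onset = 3b = 1512.605ms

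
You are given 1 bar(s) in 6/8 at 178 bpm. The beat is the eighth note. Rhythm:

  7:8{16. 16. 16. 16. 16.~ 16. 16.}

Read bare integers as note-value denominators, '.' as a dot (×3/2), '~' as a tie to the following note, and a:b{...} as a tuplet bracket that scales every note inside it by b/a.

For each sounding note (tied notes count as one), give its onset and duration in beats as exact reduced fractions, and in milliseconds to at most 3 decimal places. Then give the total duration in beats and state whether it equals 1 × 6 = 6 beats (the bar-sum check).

1) 0.0ms=0b +288.925ms=6/7b
2) 288.925ms=6/7b +288.925ms=6/7b
3) 577.849ms=12/7b +288.925ms=6/7b
4) 866.774ms=18/7b +288.925ms=6/7b
5) 1155.698ms=24/7b +577.849ms=12/7b
6) 1733.547ms=36/7b +288.925ms=6/7b
Σ=6b of 6 (178bpm 6/8) — PASS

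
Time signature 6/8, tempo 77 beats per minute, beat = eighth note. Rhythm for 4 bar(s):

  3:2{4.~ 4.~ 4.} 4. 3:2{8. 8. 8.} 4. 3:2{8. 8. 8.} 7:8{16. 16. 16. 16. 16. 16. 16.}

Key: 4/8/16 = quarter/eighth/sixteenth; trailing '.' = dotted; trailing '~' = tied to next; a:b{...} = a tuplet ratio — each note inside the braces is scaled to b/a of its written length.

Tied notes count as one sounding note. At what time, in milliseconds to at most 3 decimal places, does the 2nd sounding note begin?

note 2 onset = 6b = 4675.325ms

1. 0.0ms @ 0 + 4675.325ms (6)
2. 4675.325ms @ 6 + 2337.662ms (3)
3. 7012.987ms @ 9 + 779.221ms (1)
4. 7792.208ms @ 10 + 779.221ms (1)
5. 8571.429ms @ 11 + 779.221ms (1)
6. 9350.649ms @ 12 + 2337.662ms (3)
7. 11688.312ms @ 15 + 779.221ms (1)
8. 12467.532ms @ 16 + 779.221ms (1)
9. 13246.753ms @ 17 + 779.221ms (1)
10. 14025.974ms @ 18 + 667.904ms (6/7)
11. 14693.878ms @ 132/7 + 667.904ms (6/7)
12. 15361.781ms @ 138/7 + 667.904ms (6/7)
13. 16029.685ms @ 144/7 + 667.904ms (6/7)
14. 16697.588ms @ 150/7 + 667.904ms (6/7)
15. 17365.492ms @ 156/7 + 667.904ms (6/7)
16. 18033.395ms @ 162/7 + 667.904ms (6/7)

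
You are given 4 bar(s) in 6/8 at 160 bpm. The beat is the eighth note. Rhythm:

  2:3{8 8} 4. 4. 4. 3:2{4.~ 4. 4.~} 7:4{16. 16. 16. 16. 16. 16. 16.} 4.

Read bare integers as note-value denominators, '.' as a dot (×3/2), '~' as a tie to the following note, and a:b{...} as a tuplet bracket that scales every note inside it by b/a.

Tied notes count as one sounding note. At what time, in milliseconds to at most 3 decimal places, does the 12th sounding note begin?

note 12 onset = 141/7b = 7553.571ms

1. 0.0ms @ 0 + 562.5ms (3/2)
2. 562.5ms @ 3/2 + 562.5ms (3/2)
3. 1125.0ms @ 3 + 1125.0ms (3)
4. 2250.0ms @ 6 + 1125.0ms (3)
5. 3375.0ms @ 9 + 1125.0ms (3)
6. 4500.0ms @ 12 + 1500.0ms (4)
7. 6000.0ms @ 16 + 910.714ms (17/7)
8. 6910.714ms @ 129/7 + 160.714ms (3/7)
9. 7071.429ms @ 132/7 + 160.714ms (3/7)
10. 7232.143ms @ 135/7 + 160.714ms (3/7)
11. 7392.857ms @ 138/7 + 160.714ms (3/7)
12. 7553.571ms @ 141/7 + 160.714ms (3/7)
13. 7714.286ms @ 144/7 + 160.714ms (3/7)
14. 7875.0ms @ 21 + 1125.0ms (3)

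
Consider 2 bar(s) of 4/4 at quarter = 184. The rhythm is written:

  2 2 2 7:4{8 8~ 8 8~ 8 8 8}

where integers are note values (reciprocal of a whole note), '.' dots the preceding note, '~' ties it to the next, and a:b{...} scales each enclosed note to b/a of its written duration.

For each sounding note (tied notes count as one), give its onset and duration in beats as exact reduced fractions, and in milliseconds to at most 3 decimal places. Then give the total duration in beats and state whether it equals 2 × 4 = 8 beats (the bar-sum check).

1) 0.0ms=0b +652.174ms=2b
2) 652.174ms=2b +652.174ms=2b
3) 1304.348ms=4b +652.174ms=2b
4) 1956.522ms=6b +93.168ms=2/7b
5) 2049.689ms=44/7b +186.335ms=4/7b
6) 2236.025ms=48/7b +186.335ms=4/7b
7) 2422.36ms=52/7b +93.168ms=2/7b
8) 2515.528ms=54/7b +93.168ms=2/7b
Σ=8b of 8 (184bpm 4/4) — PASS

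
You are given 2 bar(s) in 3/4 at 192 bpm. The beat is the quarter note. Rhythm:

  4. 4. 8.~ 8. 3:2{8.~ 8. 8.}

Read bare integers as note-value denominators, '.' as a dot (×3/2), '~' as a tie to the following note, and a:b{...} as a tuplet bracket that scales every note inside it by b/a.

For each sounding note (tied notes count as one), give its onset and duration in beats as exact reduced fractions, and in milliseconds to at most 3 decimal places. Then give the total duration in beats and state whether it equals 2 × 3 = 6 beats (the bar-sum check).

1) 0.0ms=0b +468.75ms=3/2b
2) 468.75ms=3/2b +468.75ms=3/2b
3) 937.5ms=3b +468.75ms=3/2b
4) 1406.25ms=9/2b +312.5ms=1b
5) 1718.75ms=11/2b +156.25ms=1/2b
Σ=6b of 6 (192bpm 3/4) — PASS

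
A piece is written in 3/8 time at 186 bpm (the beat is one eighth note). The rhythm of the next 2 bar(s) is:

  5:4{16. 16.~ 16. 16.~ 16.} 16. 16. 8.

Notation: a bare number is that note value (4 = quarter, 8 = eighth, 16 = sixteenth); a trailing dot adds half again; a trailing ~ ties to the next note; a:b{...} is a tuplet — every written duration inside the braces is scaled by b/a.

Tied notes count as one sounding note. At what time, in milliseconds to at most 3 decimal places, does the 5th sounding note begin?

1. 0.0ms @ 0 + 193.548ms (3/5)
2. 193.548ms @ 3/5 + 387.097ms (6/5)
3. 580.645ms @ 9/5 + 387.097ms (6/5)
4. 967.742ms @ 3 + 241.935ms (3/4)
5. 1209.677ms @ 15/4 + 241.935ms (3/4)
6. 1451.613ms @ 9/2 + 483.871ms (3/2)

note 5 onset = 15/4b = 1209.677ms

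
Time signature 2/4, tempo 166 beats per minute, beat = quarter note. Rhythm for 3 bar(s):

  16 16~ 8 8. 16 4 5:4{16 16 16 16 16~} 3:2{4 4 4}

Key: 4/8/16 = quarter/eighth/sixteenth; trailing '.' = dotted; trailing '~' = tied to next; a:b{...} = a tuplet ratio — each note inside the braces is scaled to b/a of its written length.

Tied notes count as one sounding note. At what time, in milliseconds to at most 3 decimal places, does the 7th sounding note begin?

note 7 onset = 16/5b = 1156.627ms

1. 0.0ms @ 0 + 90.361ms (1/4)
2. 90.361ms @ 1/4 + 271.084ms (3/4)
3. 361.446ms @ 1 + 271.084ms (3/4)
4. 632.53ms @ 7/4 + 90.361ms (1/4)
5. 722.892ms @ 2 + 361.446ms (1)
6. 1084.337ms @ 3 + 72.289ms (1/5)
7. 1156.627ms @ 16/5 + 72.289ms (1/5)
8. 1228.916ms @ 17/5 + 72.289ms (1/5)
9. 1301.205ms @ 18/5 + 72.289ms (1/5)
10. 1373.494ms @ 19/5 + 313.253ms (13/15)
11. 1686.747ms @ 14/3 + 240.964ms (2/3)
12. 1927.711ms @ 16/3 + 240.964ms (2/3)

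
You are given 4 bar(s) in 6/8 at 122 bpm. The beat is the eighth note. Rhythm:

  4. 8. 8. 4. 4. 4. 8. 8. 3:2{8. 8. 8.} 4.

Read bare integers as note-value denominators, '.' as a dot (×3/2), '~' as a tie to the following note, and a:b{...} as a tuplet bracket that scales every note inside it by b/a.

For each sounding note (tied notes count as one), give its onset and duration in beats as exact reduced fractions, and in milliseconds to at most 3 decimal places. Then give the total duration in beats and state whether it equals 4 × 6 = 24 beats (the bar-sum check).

1) 0.0ms=0b +1475.41ms=3b
2) 1475.41ms=3b +737.705ms=3/2b
3) 2213.115ms=9/2b +737.705ms=3/2b
4) 2950.82ms=6b +1475.41ms=3b
5) 4426.23ms=9b +1475.41ms=3b
6) 5901.639ms=12b +1475.41ms=3b
7) 7377.049ms=15b +737.705ms=3/2b
8) 8114.754ms=33/2b +737.705ms=3/2b
9) 8852.459ms=18b +491.803ms=1b
10) 9344.262ms=19b +491.803ms=1b
11) 9836.066ms=20b +491.803ms=1b
12) 10327.869ms=21b +1475.41ms=3b
Σ=24b of 24 (122bpm 6/8) — PASS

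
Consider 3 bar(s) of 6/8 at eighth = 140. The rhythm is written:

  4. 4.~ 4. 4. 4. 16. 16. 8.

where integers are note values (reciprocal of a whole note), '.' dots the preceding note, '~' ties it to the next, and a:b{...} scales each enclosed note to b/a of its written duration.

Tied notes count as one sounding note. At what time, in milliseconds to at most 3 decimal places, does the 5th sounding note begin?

1. 0.0ms @ 0 + 1285.714ms (3)
2. 1285.714ms @ 3 + 2571.429ms (6)
3. 3857.143ms @ 9 + 1285.714ms (3)
4. 5142.857ms @ 12 + 1285.714ms (3)
5. 6428.571ms @ 15 + 321.429ms (3/4)
6. 6750.0ms @ 63/4 + 321.429ms (3/4)
7. 7071.429ms @ 33/2 + 642.857ms (3/2)

note 5 onset = 15b = 6428.571ms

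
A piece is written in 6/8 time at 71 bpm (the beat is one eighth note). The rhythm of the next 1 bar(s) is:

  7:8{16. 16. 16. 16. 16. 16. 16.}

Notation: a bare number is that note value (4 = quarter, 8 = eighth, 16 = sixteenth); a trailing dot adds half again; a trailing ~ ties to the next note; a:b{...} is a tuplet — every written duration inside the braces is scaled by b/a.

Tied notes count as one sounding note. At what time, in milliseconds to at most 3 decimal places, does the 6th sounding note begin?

1. 0.0ms @ 0 + 724.346ms (6/7)
2. 724.346ms @ 6/7 + 724.346ms (6/7)
3. 1448.692ms @ 12/7 + 724.346ms (6/7)
4. 2173.038ms @ 18/7 + 724.346ms (6/7)
5. 2897.384ms @ 24/7 + 724.346ms (6/7)
6. 3621.73ms @ 30/7 + 724.346ms (6/7)
7. 4346.076ms @ 36/7 + 724.346ms (6/7)

note 6 onset = 30/7b = 3621.73ms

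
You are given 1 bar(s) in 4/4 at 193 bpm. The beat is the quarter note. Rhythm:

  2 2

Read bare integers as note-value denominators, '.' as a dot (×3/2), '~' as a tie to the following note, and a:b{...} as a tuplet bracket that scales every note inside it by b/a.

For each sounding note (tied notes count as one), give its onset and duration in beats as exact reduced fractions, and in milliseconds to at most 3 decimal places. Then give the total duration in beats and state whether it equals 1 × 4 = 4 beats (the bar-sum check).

1) 0.0ms=0b +621.762ms=2b
2) 621.762ms=2b +621.762ms=2b
Σ=4b of 4 (193bpm 4/4) — PASS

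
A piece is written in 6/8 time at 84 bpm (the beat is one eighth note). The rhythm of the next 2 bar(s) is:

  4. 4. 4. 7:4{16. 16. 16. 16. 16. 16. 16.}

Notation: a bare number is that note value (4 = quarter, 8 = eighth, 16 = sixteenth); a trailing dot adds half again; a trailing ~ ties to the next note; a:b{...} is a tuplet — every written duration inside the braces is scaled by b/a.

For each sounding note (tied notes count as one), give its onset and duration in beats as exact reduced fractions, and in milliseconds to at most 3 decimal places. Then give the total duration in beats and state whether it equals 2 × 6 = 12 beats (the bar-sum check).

1) 0.0ms=0b +2142.857ms=3b
2) 2142.857ms=3b +2142.857ms=3b
3) 4285.714ms=6b +2142.857ms=3b
4) 6428.571ms=9b +306.122ms=3/7b
5) 6734.694ms=66/7b +306.122ms=3/7b
6) 7040.816ms=69/7b +306.122ms=3/7b
7) 7346.939ms=72/7b +306.122ms=3/7b
8) 7653.061ms=75/7b +306.122ms=3/7b
9) 7959.184ms=78/7b +306.122ms=3/7b
10) 8265.306ms=81/7b +306.122ms=3/7b
Σ=12b of 12 (84bpm 6/8) — PASS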